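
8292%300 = 192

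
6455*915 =5906325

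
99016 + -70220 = 28796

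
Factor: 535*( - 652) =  - 348820 = - 2^2 * 5^1*107^1*163^1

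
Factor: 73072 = 2^4* 4567^1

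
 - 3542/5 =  - 709 + 3/5 = - 708.40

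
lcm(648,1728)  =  5184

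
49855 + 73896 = 123751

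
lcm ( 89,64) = 5696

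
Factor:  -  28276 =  - 2^2 * 7069^1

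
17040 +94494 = 111534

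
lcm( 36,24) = 72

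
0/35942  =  0 = 0.00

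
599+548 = 1147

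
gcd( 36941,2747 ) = 41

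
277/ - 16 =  - 277/16 =- 17.31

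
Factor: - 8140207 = -89^1 * 91463^1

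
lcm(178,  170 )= 15130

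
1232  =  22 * 56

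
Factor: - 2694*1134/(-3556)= 3^5*127^ ( - 1 ) *449^1 = 109107/127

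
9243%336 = 171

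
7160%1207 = 1125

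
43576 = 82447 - 38871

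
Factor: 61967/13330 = 2^( - 1)*5^( - 1) * 31^( - 1)*43^( - 1)*61967^1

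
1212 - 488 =724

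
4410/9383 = 4410/9383 = 0.47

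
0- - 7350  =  7350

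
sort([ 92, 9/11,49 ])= [ 9/11,49,92]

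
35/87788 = 35/87788 = 0.00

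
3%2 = 1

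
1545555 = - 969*( - 1595)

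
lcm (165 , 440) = 1320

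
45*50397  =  2267865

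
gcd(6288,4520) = 8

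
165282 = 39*4238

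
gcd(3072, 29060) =4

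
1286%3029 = 1286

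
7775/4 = 1943 + 3/4 = 1943.75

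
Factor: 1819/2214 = 2^( - 1)* 3^(-3)*17^1*41^(-1)  *  107^1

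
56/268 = 14/67= 0.21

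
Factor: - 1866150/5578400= - 2^(-4)*3^2*11^1*13^1*19^( - 1 )*29^1 * 367^( - 1 ) = - 37323/111568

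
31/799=31/799= 0.04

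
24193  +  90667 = 114860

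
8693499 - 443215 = 8250284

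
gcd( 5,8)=1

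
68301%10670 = 4281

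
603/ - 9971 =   -  1 + 9368/9971 = - 0.06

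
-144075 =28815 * ( - 5)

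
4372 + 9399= 13771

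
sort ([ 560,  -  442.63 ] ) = [ - 442.63, 560]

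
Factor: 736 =2^5*23^1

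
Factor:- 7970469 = -3^1*13^1*204371^1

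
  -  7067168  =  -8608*821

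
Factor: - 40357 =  - 40357^1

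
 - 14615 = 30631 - 45246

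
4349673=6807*639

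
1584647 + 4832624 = 6417271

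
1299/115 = 11  +  34/115= 11.30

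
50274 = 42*1197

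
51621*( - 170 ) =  - 8775570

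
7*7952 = 55664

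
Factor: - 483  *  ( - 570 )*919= 2^1  *  3^2*5^1*7^1*19^1 *23^1*919^1 = 253009890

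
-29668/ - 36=7417/9= 824.11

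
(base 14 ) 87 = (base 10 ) 119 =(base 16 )77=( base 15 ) 7e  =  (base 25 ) 4J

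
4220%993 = 248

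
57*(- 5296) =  - 301872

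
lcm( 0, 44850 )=0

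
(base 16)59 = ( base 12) 75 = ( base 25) 3E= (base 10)89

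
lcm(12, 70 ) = 420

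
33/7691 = 33/7691 = 0.00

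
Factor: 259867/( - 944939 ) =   -  71^( - 1 ) *13309^( - 1)*259867^1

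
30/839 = 30/839 = 0.04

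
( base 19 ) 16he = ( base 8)22222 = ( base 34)83c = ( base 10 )9362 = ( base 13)4352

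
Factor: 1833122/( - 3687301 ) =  - 2^1*916561^1*3687301^( - 1) 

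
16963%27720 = 16963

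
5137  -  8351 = -3214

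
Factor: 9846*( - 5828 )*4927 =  - 2^3*3^2*13^1* 31^1*47^1*379^1*547^1 = - 282723518376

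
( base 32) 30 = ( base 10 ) 96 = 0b1100000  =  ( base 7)165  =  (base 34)2s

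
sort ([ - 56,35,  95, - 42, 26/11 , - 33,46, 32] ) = [-56, - 42,-33, 26/11, 32,  35 , 46, 95 ]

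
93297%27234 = 11595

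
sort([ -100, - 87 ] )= [ - 100, - 87]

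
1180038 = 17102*69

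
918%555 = 363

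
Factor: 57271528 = 2^3*43^1*166487^1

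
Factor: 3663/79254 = 11/238 = 2^( - 1 )*7^( - 1) * 11^1*17^ ( - 1)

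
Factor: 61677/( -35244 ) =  - 2^(  -  2)*7^1 = - 7/4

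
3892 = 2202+1690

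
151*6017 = 908567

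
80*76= 6080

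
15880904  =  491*32344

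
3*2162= 6486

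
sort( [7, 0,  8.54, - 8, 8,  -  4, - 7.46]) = [ - 8, - 7.46, - 4, 0,  7,8,8.54]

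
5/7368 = 5/7368 = 0.00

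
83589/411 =27863/137 = 203.38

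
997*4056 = 4043832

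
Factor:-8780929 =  - 41^1*79^1*2711^1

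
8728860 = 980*8907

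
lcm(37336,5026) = 261352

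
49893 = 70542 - 20649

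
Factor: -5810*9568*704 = - 2^12* 5^1 * 7^1 * 11^1 * 13^1*23^1 * 83^1 = - 39135416320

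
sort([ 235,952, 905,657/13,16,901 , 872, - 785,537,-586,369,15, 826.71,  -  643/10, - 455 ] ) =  [-785, - 586 ,-455 , - 643/10,15,  16,657/13,235,  369,  537, 826.71,  872,901,905,952 ] 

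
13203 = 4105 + 9098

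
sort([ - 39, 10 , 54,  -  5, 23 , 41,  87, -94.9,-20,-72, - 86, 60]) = [-94.9,-86,-72, - 39 , - 20, - 5,10, 23, 41,54, 60, 87 ]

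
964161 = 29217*33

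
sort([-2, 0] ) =[ - 2,0] 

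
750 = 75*10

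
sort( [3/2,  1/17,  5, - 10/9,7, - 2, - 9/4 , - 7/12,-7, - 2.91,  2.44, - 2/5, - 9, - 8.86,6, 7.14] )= [ - 9,- 8.86,-7,-2.91, - 9/4, - 2,-10/9,- 7/12, - 2/5,  1/17, 3/2,  2.44,  5, 6,  7,7.14 ]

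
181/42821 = 181/42821 = 0.00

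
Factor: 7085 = 5^1*13^1*109^1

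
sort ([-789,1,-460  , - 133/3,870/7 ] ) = [ - 789, - 460  , - 133/3, 1, 870/7 ] 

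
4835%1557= 164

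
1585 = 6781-5196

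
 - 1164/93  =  -13 + 15/31 = - 12.52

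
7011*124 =869364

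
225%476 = 225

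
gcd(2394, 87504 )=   6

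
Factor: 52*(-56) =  - 2^5*7^1*13^1=- 2912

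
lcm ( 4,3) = 12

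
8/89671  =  8/89671 = 0.00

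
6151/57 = 6151/57 = 107.91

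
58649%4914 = 4595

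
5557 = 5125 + 432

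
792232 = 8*99029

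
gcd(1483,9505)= 1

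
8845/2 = 8845/2 =4422.50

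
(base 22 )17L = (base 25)119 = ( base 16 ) 293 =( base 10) 659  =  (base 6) 3015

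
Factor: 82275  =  3^1*5^2*1097^1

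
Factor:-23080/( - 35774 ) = 20/31 = 2^2*5^1* 31^(- 1)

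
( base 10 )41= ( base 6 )105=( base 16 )29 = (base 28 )1d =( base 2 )101001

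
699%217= 48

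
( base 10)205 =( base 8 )315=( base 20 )A5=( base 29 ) 72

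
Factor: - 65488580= -2^2*5^1*97^1*33757^1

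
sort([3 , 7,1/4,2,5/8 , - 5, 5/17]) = [-5, 1/4, 5/17, 5/8, 2,  3, 7 ] 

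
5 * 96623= 483115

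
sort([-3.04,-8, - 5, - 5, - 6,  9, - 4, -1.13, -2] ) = [ - 8, - 6, - 5, - 5, - 4, - 3.04, - 2, - 1.13, 9 ]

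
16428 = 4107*4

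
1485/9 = 165 = 165.00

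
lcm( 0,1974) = 0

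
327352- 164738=162614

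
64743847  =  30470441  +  34273406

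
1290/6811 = 1290/6811 = 0.19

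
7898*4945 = 39055610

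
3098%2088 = 1010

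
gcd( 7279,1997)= 1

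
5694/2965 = 5694/2965 = 1.92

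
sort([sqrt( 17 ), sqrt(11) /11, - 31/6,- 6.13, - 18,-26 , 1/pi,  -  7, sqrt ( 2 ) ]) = [  -  26, - 18, - 7 ,-6.13,- 31/6 , sqrt ( 11 )/11,1/pi, sqrt(2 ),sqrt(17 )]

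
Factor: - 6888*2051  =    -  14127288 = - 2^3*3^1*7^2*41^1*293^1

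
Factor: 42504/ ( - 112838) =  - 84/223 = -  2^2*3^1  *7^1*223^( - 1 ) 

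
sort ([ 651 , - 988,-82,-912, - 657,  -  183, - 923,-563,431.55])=[-988 ,-923, - 912,-657, - 563, - 183, - 82, 431.55, 651 ] 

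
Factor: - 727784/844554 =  - 363892/422277 = - 2^2*3^( - 1)*29^1*3137^1*140759^( - 1)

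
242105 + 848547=1090652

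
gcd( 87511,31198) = 1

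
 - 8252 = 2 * (-4126)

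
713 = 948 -235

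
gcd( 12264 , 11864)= 8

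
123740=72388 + 51352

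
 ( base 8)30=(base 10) 24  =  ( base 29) O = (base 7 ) 33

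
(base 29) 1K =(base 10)49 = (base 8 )61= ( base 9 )54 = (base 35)1E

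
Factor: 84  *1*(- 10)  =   - 840 = -2^3*3^1*5^1 * 7^1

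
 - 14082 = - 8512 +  - 5570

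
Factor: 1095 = 3^1*5^1*73^1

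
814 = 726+88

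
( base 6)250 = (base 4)1212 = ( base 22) 4E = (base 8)146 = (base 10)102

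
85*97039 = 8248315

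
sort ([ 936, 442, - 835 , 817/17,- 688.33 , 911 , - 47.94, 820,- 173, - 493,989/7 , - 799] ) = [-835 ,  -  799, - 688.33,  -  493, - 173, - 47.94 , 817/17, 989/7, 442 , 820,911 , 936 ]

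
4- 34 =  - 30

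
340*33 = 11220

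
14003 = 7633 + 6370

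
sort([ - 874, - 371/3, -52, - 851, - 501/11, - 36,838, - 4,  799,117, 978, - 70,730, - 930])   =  [ - 930, - 874,-851, - 371/3, - 70, - 52, - 501/11, - 36, -4, 117,730,  799, 838,978 ]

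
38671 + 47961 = 86632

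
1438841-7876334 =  - 6437493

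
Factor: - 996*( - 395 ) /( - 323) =-393420/323 = - 2^2*3^1*5^1*17^(-1 )*19^( - 1 )*79^1*83^1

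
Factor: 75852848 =2^4 * 4740803^1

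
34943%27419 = 7524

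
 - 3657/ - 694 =5 + 187/694= 5.27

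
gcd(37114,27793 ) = 1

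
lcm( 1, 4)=4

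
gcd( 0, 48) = 48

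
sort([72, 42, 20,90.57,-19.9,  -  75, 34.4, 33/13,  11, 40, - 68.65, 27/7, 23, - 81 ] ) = [ - 81, - 75, - 68.65, - 19.9, 33/13, 27/7, 11, 20, 23, 34.4, 40, 42, 72, 90.57 ] 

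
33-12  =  21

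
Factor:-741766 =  - 2^1*370883^1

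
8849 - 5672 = 3177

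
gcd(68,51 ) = 17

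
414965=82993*5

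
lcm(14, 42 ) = 42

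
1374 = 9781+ - 8407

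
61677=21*2937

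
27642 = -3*(-9214) 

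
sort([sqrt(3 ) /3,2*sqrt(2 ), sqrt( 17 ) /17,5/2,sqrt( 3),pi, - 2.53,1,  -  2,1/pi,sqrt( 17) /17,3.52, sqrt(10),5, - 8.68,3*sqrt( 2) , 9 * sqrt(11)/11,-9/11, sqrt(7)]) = [ - 8.68,-2.53, - 2, - 9/11, sqrt (17 ) /17,sqrt(17 ) /17,1/pi, sqrt( 3 )/3 , 1  ,  sqrt(3 ),5/2,sqrt( 7 ),9*sqrt( 11 ) /11,2*sqrt(2 ),pi,sqrt( 10),3.52,3*sqrt (2),5]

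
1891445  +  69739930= 71631375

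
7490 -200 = 7290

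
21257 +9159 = 30416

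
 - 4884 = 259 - 5143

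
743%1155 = 743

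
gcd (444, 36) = 12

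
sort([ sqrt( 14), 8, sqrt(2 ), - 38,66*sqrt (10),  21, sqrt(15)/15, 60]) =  [ - 38,sqrt( 15) /15,sqrt ( 2), sqrt( 14), 8, 21, 60,66*sqrt ( 10 )]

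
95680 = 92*1040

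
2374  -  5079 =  - 2705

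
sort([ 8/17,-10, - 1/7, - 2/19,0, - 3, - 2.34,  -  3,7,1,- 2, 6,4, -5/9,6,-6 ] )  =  [ - 10, - 6, - 3,-3,-2.34,-2 , - 5/9, - 1/7,- 2/19,0, 8/17,1, 4, 6,6,7]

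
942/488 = 1 +227/244 = 1.93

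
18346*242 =4439732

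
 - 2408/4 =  - 602 =-602.00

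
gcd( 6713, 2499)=49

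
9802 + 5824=15626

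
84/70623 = 4/3363 = 0.00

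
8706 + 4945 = 13651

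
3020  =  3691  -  671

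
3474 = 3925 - 451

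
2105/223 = 2105/223 = 9.44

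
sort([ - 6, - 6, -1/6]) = [ - 6,- 6 , - 1/6] 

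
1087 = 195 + 892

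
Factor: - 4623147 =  - 3^2*513683^1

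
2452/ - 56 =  - 613/14 =- 43.79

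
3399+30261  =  33660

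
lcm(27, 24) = 216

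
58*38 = 2204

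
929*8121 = 7544409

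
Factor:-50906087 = -4451^1*11437^1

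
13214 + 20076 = 33290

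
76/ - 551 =-1 + 25/29 = -0.14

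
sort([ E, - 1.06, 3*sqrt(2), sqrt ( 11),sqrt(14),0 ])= [ - 1.06, 0, E, sqrt( 11 ),sqrt (14),3 *sqrt(2 ) ]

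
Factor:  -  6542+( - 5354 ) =  -  2^3*1487^1 = - 11896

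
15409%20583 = 15409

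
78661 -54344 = 24317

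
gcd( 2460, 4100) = 820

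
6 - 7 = - 1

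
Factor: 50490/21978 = 5^1*17^1*37^(-1) =85/37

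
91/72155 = 91/72155 = 0.00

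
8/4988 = 2/1247 = 0.00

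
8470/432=4235/216  =  19.61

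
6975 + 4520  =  11495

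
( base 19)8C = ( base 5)1124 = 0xA4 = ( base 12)118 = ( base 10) 164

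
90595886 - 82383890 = 8211996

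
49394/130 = 379 + 62/65 = 379.95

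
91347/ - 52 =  - 1757 + 17/52 = - 1756.67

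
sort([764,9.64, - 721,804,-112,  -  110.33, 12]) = [-721,-112, - 110.33, 9.64, 12,764,804 ] 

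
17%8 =1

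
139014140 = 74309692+64704448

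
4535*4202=19056070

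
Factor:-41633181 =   -  3^2 * 4625909^1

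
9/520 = 9/520 = 0.02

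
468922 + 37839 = 506761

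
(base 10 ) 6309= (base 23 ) BL7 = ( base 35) 559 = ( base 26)98H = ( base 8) 14245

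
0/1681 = 0 = 0.00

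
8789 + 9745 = 18534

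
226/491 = 226/491 = 0.46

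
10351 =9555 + 796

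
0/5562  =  0= 0.00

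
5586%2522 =542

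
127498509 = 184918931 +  -57420422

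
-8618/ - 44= 195 + 19/22 = 195.86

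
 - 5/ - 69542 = 5/69542= 0.00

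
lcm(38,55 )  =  2090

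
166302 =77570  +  88732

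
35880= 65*552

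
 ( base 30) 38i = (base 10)2958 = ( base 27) 41f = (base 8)5616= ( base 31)32d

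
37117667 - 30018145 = 7099522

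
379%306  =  73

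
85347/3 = 28449 =28449.00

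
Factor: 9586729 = 79^1*121351^1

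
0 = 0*32314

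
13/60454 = 13/60454 =0.00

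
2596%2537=59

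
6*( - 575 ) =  - 3450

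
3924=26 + 3898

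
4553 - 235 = 4318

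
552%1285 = 552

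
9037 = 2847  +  6190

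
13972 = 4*3493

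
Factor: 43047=3^2*4783^1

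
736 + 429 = 1165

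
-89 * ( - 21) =1869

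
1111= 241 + 870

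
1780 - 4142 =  - 2362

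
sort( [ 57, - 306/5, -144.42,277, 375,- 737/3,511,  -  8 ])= [-737/3, - 144.42,-306/5, - 8,57,277, 375, 511 ]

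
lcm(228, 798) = 1596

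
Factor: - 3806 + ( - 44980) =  - 48786  =  -2^1*3^1  *  47^1 *173^1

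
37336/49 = 761+47/49 = 761.96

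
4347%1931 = 485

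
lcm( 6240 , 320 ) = 12480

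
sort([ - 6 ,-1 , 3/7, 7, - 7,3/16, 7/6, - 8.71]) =[ - 8.71, - 7, - 6, - 1,3/16,3/7 , 7/6, 7] 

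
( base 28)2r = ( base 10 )83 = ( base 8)123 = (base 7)146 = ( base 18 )4B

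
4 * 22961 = 91844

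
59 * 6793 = 400787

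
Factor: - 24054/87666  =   - 211^1*769^( - 1) = - 211/769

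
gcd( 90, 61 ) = 1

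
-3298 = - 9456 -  - 6158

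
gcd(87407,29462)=1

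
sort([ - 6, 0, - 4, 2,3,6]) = [ - 6, - 4,0, 2, 3,6 ]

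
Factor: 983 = 983^1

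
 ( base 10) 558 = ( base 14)2BC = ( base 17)1FE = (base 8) 1056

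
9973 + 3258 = 13231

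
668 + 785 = 1453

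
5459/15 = 363 + 14/15 = 363.93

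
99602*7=697214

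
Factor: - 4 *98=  - 2^3*7^2 = - 392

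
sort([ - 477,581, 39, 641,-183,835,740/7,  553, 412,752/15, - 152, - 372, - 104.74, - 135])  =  [ - 477, - 372, - 183, - 152, - 135, - 104.74, 39, 752/15, 740/7, 412, 553, 581, 641,  835]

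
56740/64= 886 + 9/16 = 886.56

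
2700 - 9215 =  - 6515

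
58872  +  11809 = 70681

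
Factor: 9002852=2^2*2250713^1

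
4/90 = 2/45 = 0.04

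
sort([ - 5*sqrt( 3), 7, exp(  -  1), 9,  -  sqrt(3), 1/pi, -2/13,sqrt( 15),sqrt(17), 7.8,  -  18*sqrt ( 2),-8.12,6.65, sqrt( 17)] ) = [  -  18*sqrt (2), - 5*sqrt (3 ),  -  8.12,  -  sqrt( 3), - 2/13, 1/pi, exp(  -  1), sqrt( 15 ),sqrt( 17), sqrt(17),6.65 , 7,7.8, 9]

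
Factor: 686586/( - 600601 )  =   - 2^1*3^1*41^1*2791^1*600601^(-1 )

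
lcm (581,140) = 11620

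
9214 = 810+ 8404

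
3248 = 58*56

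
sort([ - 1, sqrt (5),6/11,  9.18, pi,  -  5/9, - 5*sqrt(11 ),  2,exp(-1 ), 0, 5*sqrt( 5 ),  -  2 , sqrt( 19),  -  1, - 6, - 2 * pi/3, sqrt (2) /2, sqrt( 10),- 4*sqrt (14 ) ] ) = [ - 5 *sqrt( 11 ), - 4*sqrt ( 14 ) , -6, - 2 * pi/3, - 2, - 1, - 1, - 5/9,0,exp( - 1), 6/11, sqrt ( 2 ) /2 , 2, sqrt( 5 ),pi, sqrt(10 ) , sqrt(19 ),  9.18, 5*sqrt ( 5)] 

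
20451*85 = 1738335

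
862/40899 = 862/40899 = 0.02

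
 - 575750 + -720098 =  -1295848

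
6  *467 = 2802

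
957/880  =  1 +7/80 =1.09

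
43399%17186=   9027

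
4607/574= 4607/574  =  8.03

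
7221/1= 7221 = 7221.00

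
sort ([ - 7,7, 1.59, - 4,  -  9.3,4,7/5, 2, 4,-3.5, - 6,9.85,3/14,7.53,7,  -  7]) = [ - 9.3, - 7, - 7,-6, - 4, - 3.5,3/14, 7/5, 1.59, 2,4,4,7,7,7.53, 9.85]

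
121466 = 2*60733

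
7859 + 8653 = 16512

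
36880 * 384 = 14161920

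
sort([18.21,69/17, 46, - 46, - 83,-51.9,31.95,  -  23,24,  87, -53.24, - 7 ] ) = [ - 83, - 53.24, - 51.9, - 46, - 23, - 7, 69/17, 18.21,24,31.95, 46, 87] 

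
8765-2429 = 6336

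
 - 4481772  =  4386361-8868133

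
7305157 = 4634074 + 2671083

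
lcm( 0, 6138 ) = 0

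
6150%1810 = 720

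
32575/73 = 446 + 17/73 = 446.23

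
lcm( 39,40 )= 1560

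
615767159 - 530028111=85739048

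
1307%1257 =50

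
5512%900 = 112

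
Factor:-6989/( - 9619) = 29^1*241^1*9619^(- 1)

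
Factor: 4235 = 5^1*7^1*  11^2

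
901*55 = 49555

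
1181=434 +747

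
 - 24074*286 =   -  6885164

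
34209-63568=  -29359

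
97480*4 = 389920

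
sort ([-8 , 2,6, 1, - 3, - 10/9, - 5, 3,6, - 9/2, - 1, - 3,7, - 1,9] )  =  [ - 8,-5,- 9/2, - 3, - 3,-10/9,  -  1, - 1,1,2, 3, 6,6,7, 9]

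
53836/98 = 549 +17/49 = 549.35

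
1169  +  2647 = 3816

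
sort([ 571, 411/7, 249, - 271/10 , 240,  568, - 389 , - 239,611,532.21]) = [ - 389, - 239, -271/10, 411/7, 240, 249, 532.21,568, 571, 611]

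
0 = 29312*0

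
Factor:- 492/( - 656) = 2^(-2)*3^1= 3/4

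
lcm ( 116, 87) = 348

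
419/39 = 419/39 = 10.74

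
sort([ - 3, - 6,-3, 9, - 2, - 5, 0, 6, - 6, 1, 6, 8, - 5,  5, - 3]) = [ - 6, - 6,- 5, - 5, - 3, - 3, - 3, - 2, 0, 1,5,6, 6,8, 9 ]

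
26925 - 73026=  - 46101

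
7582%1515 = 7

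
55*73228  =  4027540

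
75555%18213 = 2703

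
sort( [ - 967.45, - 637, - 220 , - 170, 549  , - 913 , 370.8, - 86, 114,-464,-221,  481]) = [-967.45, - 913 , - 637, - 464,-221, - 220,-170, - 86,114 , 370.8 , 481,549]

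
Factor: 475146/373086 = 419/329 = 7^(  -  1) * 47^ ( - 1 )*419^1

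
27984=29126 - 1142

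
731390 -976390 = -245000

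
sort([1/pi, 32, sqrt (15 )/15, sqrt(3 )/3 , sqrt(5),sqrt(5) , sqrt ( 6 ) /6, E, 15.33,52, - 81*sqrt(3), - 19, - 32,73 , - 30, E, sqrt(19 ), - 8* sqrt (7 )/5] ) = [ - 81*sqrt( 3), - 32, -30, - 19, - 8 * sqrt(7)/5, sqrt(15 ) /15,1/pi , sqrt( 6) /6  ,  sqrt(3)/3, sqrt(5),  sqrt (5),  E,E,sqrt (19 ), 15.33, 32,52, 73]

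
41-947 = -906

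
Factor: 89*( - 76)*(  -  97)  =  2^2*19^1*89^1*97^1 = 656108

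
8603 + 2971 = 11574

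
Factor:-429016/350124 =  - 658/537 = -2^1*3^( - 1)* 7^1*47^1*179^(  -  1)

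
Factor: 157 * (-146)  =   - 22922=-2^1 * 73^1 * 157^1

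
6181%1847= 640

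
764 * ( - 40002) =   -  30561528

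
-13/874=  - 1+861/874 = - 0.01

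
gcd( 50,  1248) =2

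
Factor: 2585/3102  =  5/6 = 2^(-1)*3^(-1)*5^1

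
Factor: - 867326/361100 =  - 2^( - 1)*5^( - 2)*23^( - 1)*157^(-1) * 433663^1 = - 433663/180550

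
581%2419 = 581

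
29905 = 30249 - 344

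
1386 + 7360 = 8746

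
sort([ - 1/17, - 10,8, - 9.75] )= [ - 10,-9.75, - 1/17 , 8] 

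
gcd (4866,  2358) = 6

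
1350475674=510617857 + 839857817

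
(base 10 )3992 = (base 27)5cn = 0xf98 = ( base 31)44o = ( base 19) b12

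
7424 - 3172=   4252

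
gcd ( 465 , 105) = 15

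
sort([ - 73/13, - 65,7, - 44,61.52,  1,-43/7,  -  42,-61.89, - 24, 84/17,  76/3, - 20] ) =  [-65,-61.89,- 44, - 42, - 24, - 20, - 43/7, - 73/13, 1,84/17,  7,76/3, 61.52 ] 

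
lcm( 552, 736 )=2208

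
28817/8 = 28817/8 = 3602.12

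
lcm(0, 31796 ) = 0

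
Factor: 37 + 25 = 62 = 2^1*31^1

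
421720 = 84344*5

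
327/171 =109/57 = 1.91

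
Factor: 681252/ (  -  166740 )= - 143/35=- 5^( - 1 )*7^(  -  1) * 11^1*13^1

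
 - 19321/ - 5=19321/5 =3864.20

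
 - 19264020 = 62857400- 82121420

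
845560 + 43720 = 889280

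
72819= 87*837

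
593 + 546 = 1139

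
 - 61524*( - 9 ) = 553716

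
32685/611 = 32685/611  =  53.49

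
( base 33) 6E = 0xd4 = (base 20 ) AC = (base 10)212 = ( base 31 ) 6Q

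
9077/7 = 9077/7  =  1296.71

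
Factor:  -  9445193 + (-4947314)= - 14392507^1 = -14392507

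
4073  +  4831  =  8904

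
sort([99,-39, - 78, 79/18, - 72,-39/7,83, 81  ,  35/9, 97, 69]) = [ - 78,-72, -39, - 39/7, 35/9,79/18,69,81, 83, 97,99]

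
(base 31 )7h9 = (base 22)F03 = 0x1C5F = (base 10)7263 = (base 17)1824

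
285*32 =9120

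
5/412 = 5/412= 0.01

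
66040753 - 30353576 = 35687177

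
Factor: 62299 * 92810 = 2^1*5^1 * 9281^1*62299^1 = 5781970190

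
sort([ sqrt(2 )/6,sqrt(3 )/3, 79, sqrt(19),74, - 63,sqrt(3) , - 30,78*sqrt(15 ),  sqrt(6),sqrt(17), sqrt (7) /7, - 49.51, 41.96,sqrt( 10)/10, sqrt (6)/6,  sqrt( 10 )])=[ - 63, - 49.51, - 30,sqrt(2)/6, sqrt(10)/10,sqrt( 7)/7,sqrt( 6)/6,sqrt(3 )/3,sqrt(3 ),sqrt(6), sqrt (10 ), sqrt(17),sqrt ( 19 ), 41.96,74,79,  78*sqrt( 15) ]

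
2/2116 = 1/1058 =0.00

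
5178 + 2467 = 7645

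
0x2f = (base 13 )38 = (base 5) 142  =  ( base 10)47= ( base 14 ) 35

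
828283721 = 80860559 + 747423162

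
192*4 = 768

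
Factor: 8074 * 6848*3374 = 2^8*7^1 * 11^1*107^1*241^1*367^1 = 186550997248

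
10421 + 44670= 55091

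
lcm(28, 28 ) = 28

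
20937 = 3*6979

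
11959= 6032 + 5927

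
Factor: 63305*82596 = 2^2*3^1*5^1*11^1*1151^1*6883^1 = 5228739780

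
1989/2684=1989/2684 = 0.74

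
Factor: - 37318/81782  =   - 47/103 = -  47^1*103^( - 1) 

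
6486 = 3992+2494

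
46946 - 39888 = 7058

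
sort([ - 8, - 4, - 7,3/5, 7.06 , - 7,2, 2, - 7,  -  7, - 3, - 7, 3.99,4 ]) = [ - 8, - 7 , - 7,  -  7,  -  7 , -7, - 4, - 3, 3/5,2,2,3.99,4, 7.06 ]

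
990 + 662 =1652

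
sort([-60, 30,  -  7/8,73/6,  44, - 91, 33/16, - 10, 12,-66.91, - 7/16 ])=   [ - 91, - 66.91, - 60, - 10, - 7/8, - 7/16,  33/16,12, 73/6,30, 44 ]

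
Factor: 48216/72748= 2^1*3^1*7^2*13^( - 1)*41^1*1399^( - 1) = 12054/18187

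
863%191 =99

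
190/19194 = 95/9597= 0.01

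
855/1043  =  855/1043 =0.82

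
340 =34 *10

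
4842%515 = 207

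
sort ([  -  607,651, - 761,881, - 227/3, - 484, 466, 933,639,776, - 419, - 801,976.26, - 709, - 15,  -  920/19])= [ - 801, - 761, - 709, - 607, - 484, - 419, - 227/3, - 920/19,-15, 466,639,651, 776,  881,933,976.26] 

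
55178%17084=3926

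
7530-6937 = 593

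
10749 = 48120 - 37371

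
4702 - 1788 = 2914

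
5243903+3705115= 8949018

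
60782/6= 10130  +  1/3=10130.33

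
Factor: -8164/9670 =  - 2^1*5^( - 1 )* 13^1 * 157^1*967^( - 1) = - 4082/4835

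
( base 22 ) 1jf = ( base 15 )412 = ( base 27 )16Q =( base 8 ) 1625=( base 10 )917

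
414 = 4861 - 4447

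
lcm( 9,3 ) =9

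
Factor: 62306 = 2^1*31153^1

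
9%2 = 1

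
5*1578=7890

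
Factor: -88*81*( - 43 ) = 306504 = 2^3*3^4*11^1* 43^1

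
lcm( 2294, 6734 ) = 208754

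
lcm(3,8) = 24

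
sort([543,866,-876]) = [-876,  543,866]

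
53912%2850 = 2612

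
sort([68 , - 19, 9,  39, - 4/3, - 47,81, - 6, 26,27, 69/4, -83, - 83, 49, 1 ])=[-83, - 83, - 47, - 19, - 6, - 4/3, 1,9,69/4, 26, 27, 39,49,  68,81]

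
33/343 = 33/343 = 0.10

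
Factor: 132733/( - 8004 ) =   -  199/12 = - 2^( - 2)*3^ ( -1)*199^1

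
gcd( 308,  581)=7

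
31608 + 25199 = 56807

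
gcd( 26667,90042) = 3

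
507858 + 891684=1399542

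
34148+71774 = 105922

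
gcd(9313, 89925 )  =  1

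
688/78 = 8 + 32/39  =  8.82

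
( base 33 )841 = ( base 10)8845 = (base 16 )228d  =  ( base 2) 10001010001101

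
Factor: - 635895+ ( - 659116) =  - 1295011=- 463^1*2797^1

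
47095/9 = 47095/9 = 5232.78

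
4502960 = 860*5236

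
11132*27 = 300564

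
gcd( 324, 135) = 27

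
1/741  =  1/741 = 0.00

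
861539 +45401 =906940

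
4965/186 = 1655/62 = 26.69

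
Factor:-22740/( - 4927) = 2^2*3^1*5^1*13^(-1 ) = 60/13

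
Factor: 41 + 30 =71^1 = 71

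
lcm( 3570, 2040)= 14280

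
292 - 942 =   -  650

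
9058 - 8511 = 547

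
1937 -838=1099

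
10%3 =1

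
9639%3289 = 3061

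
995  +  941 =1936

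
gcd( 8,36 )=4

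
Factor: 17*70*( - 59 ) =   -  2^1*5^1*7^1*17^1*59^1 = - 70210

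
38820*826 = 32065320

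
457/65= 457/65=   7.03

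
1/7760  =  1/7760 = 0.00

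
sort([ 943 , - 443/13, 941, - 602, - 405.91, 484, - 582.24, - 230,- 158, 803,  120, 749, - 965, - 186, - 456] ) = [-965,-602, - 582.24 ,-456, - 405.91,  -  230, - 186, - 158, - 443/13 , 120,484, 749 , 803, 941, 943]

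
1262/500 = 631/250= 2.52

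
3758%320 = 238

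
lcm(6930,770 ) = 6930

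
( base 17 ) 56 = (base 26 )3d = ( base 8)133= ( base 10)91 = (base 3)10101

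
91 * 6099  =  555009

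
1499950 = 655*2290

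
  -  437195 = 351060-788255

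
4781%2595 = 2186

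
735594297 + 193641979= 929236276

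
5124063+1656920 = 6780983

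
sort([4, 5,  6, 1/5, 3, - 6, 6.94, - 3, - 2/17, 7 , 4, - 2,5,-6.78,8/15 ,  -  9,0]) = [ - 9, - 6.78, - 6, - 3, - 2 ,  -  2/17, 0, 1/5,8/15, 3, 4 , 4, 5, 5, 6, 6.94,7]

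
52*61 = 3172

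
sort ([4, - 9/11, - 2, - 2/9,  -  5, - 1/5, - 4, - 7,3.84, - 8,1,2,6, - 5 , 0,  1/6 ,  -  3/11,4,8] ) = [- 8 ,-7, - 5 ,-5, - 4, - 2, - 9/11, - 3/11, -2/9, - 1/5,0,  1/6,1,2,3.84, 4 , 4,6,8]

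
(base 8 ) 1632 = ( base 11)769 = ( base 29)12n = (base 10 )922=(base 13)55C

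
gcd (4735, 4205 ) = 5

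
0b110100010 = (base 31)df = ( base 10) 418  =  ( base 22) J0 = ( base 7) 1135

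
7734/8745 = 2578/2915 = 0.88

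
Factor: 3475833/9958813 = 3^1*67^( - 1) * 148639^( - 1)*1158611^1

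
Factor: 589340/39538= 790/53 = 2^1*5^1*53^(  -  1)*79^1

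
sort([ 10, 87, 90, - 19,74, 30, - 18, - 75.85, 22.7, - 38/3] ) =[ - 75.85,- 19, - 18, - 38/3,  10,22.7, 30,74,87, 90 ] 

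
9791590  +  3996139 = 13787729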